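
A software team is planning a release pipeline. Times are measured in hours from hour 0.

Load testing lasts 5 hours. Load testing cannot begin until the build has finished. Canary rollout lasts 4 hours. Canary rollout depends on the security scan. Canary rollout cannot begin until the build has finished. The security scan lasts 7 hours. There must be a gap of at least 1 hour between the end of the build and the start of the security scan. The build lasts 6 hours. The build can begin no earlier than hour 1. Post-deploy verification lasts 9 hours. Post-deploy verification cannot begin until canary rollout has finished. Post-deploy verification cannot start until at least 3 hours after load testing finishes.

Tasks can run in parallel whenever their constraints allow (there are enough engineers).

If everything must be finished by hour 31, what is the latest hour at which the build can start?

Post-deploy verification must finish by hour 31; it takes 9 hours, so it must start by 31 − 9 = hour 22.
Canary rollout has to be done before post-deploy verification (must start by hour 22). That means finishing by hour 22, i.e. starting by 22 − 4 = hour 18.
Since canary rollout (must start by hour 18) depends on it, the security scan must finish by hour 18. Backing off its 7-hour duration gives a latest start of hour 11.
Since post-deploy verification (must start by hour 22, minus 3-hour gap → hour 19) depends on it, load testing must finish by hour 19. Backing off its 5-hour duration gives a latest start of hour 14.
The build must finish in time for the security scan (must start by hour 11, minus 1-hour gap → hour 10); canary rollout (must start by hour 18); load testing (must start by hour 14). The tightest is hour 10, so the build must start by 10 − 6 = hour 4.

4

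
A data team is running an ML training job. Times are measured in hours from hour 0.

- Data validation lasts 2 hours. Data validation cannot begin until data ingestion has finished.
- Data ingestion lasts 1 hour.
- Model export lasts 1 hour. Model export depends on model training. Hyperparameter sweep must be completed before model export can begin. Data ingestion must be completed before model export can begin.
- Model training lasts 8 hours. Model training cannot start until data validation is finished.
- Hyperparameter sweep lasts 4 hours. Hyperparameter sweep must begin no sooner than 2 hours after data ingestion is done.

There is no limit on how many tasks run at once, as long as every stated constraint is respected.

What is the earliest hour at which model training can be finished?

Nothing blocks data ingestion, so it runs from hour 0 to hour 1.
Data validation cannot begin until data ingestion (finishes hour 1). It runs from hour 1 to 1 + 2 = hour 3.
Model training waits on data validation (finishes hour 3), so it starts at hour 3 and finishes at 3 + 8 = hour 11.

11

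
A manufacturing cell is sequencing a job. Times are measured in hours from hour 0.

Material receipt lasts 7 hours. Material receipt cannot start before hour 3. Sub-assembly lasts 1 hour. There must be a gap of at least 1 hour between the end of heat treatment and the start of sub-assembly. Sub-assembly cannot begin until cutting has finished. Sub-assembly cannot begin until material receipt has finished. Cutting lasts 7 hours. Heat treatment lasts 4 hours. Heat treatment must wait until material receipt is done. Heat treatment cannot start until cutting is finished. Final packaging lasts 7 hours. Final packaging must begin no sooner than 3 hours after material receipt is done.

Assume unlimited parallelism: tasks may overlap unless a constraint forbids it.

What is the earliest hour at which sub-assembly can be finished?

Cutting has no prerequisites, so it starts at hour 0 and finishes at hour 7.
After its own release at hour 3, material receipt can start at hour 3 and finishes at hour 10.
Heat treatment cannot start until material receipt (finishes hour 10); cutting (finishes hour 7). The controlling bound is hour 10, so heat treatment finishes at 10 + 4 = hour 14.
For sub-assembly: heat treatment (finishes hour 14, plus 1-hour gap → hour 15); cutting (finishes hour 7); material receipt (finishes hour 10). Taking the maximum gives a start of hour 15, and it finishes at 15 + 1 = hour 16.

16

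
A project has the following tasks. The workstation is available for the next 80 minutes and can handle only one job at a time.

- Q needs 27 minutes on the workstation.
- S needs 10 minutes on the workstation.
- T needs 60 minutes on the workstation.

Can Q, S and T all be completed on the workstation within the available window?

No

Running back to back, the jobs need 27 + 10 + 60 = 97 minutes on the workstation.
Since 97 > 80, they cannot all fit.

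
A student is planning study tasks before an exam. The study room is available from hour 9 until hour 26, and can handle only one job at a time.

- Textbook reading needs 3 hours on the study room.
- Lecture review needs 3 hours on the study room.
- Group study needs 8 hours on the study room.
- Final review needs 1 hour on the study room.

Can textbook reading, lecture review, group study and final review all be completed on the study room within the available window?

The study room window is 26 − 9 = 17 hours.
Running back to back, the jobs need 3 + 3 + 8 + 1 = 15 hours on the study room.
Since 15 ≤ 17, they fit within the window.

Yes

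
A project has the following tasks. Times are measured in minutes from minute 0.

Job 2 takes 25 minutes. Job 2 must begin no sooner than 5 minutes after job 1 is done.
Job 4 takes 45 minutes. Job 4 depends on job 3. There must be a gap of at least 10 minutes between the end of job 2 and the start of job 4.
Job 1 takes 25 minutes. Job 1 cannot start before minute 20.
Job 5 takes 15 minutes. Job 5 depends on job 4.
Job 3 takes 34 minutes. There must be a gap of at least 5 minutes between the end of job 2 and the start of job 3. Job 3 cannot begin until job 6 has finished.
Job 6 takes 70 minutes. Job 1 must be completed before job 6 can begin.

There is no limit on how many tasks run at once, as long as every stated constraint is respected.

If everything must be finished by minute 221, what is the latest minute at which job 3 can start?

127

To finish by minute 221, job 5 (duration 15) must start no later than minute 206.
Job 4 feeds into job 5 (must start by minute 206); so job 4 must finish by minute 206 and therefore start by minute 161.
Job 3 has to be done before job 4 (must start by minute 161). That means finishing by minute 161, i.e. starting by 161 − 34 = minute 127.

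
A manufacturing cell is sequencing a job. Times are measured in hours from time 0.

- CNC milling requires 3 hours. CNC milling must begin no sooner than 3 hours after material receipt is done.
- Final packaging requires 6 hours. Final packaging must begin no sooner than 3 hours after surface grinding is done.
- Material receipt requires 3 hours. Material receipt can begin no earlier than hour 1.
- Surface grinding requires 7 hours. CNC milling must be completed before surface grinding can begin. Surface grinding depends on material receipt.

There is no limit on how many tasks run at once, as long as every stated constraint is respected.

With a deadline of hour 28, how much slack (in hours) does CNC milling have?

Material receipt waits on its own release at hour 1, so it starts at hour 1 and finishes at 1 + 3 = hour 4.
CNC milling waits on material receipt (finishes hour 4, plus 3-hour gap → hour 7), so it starts at hour 7 and finishes at 7 + 3 = hour 10.

Working backward from the deadline:
Final packaging must finish by hour 28; it takes 6 hours, so it must start by 28 − 6 = hour 22.
Surface grinding feeds into final packaging (must start by hour 22, minus 3-hour gap → hour 19); so surface grinding must finish by hour 19 and therefore start by hour 12.
CNC milling has to be done before surface grinding (must start by hour 12). That means finishing by hour 12, i.e. starting by 12 − 3 = hour 9.
So CNC milling can start as early as hour 7 and as late as hour 9, giving 9 − 7 = 2 hours of slack.

2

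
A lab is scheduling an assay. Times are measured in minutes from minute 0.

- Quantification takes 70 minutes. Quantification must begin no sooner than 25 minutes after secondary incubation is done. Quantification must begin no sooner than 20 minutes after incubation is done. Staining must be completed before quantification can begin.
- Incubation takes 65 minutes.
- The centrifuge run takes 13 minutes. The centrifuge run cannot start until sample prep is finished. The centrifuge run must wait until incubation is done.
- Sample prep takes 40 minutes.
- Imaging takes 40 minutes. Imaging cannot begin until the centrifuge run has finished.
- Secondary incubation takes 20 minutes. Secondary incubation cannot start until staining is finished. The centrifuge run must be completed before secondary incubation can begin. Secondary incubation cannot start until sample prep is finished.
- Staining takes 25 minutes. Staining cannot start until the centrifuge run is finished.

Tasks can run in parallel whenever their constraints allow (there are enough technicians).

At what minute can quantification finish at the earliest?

218

Nothing blocks incubation, so it runs from minute 0 to minute 65.
Nothing blocks sample prep, so it runs from minute 0 to minute 40.
The centrifuge run cannot start until sample prep (finishes minute 40); incubation (finishes minute 65). The controlling bound is minute 65, so the centrifuge run finishes at 65 + 13 = minute 78.
After the centrifuge run (finishes minute 78), staining can start at minute 78 and finishes at minute 103.
Secondary incubation has to wait for staining (finishes minute 103); the centrifuge run (finishes minute 78); sample prep (finishes minute 40). The latest of these is minute 103, so secondary incubation runs minute 103 to 103 + 20 = minute 123.
Quantification has to wait for secondary incubation (finishes minute 123, plus 25-minute gap → minute 148); incubation (finishes minute 65, plus 20-minute gap → minute 85); staining (finishes minute 103). The latest of these is minute 148, so quantification runs minute 148 to 148 + 70 = minute 218.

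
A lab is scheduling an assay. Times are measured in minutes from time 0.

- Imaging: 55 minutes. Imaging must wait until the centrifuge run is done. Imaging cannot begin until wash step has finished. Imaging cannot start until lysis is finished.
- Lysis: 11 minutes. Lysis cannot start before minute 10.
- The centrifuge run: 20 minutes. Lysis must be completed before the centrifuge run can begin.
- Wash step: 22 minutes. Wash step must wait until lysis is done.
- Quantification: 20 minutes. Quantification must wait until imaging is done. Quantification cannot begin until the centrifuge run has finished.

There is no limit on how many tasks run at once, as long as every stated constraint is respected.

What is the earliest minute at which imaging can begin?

Lysis waits on its own release at minute 10, so it starts at minute 10 and finishes at 10 + 11 = minute 21.
After lysis (finishes minute 21), wash step can start at minute 21 and finishes at minute 43.
The centrifuge run waits on lysis (finishes minute 21), so it starts at minute 21 and finishes at 21 + 20 = minute 41.
Imaging waits on the centrifuge run (finishes minute 41); wash step (finishes minute 43); lysis (finishes minute 21). The latest of these is minute 43, which is the earliest imaging can start.

43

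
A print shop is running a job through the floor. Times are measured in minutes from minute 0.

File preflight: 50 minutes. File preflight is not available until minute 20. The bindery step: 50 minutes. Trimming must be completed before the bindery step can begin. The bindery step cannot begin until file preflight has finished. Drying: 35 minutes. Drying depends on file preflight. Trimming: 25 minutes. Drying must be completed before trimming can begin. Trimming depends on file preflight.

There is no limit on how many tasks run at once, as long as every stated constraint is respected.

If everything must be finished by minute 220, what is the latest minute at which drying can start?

Nothing follows the bindery step; the deadline of minute 220 is its only limit. It must start by 220 − 50 = minute 170.
Trimming feeds into the bindery step (must start by minute 170); so trimming must finish by minute 170 and therefore start by minute 145.
Drying must finish before trimming (must start by minute 145). With a 35-minute duration, drying must start by 145 − 35 = minute 110.

110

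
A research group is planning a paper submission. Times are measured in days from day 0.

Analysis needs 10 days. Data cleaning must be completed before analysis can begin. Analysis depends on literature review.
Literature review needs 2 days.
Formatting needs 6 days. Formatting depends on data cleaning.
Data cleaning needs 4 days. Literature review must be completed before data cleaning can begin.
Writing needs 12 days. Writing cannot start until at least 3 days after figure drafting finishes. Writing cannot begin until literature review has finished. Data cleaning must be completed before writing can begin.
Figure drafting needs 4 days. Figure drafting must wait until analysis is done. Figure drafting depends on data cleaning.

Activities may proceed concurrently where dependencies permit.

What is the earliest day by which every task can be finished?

35

Literature review can start immediately at day 0; it finishes at day 2.
Data cleaning cannot begin until literature review (finishes day 2). It runs from day 2 to 2 + 4 = day 6.
Formatting waits on data cleaning (finishes day 6), so it starts at day 6 and finishes at 6 + 6 = day 12.
Analysis needs all of data cleaning (finishes day 6); literature review (finishes day 2). That puts its earliest start at day 6; it finishes at 6 + 10 = day 16.
Figure drafting needs all of analysis (finishes day 16); data cleaning (finishes day 6). That puts its earliest start at day 16; it finishes at 16 + 4 = day 20.
For writing: figure drafting (finishes day 20, plus 3-day gap → day 23); literature review (finishes day 2); data cleaning (finishes day 6). Taking the maximum gives a start of day 23, and it finishes at 23 + 12 = day 35.
All tasks are finished once the last one completes. Finish times: Literature review at 2, Data cleaning at 6, Analysis at 16, Figure drafting at 20, Writing at 35, Formatting at 12. The latest is day 35.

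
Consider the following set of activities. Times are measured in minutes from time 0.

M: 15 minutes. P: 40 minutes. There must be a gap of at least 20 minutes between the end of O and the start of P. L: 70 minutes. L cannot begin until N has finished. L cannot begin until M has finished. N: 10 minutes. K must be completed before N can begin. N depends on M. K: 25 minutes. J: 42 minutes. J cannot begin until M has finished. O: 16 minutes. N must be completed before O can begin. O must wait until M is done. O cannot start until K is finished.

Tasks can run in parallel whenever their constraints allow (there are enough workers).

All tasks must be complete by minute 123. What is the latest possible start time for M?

22

L has no dependents, so it just needs to finish by minute 123. Starting by 123 − 70 = minute 53 achieves that.
P has no dependents, so it just needs to finish by minute 123. Starting by 123 − 40 = minute 83 achieves that.
O must finish before P (must start by minute 83, minus 20-minute gap → minute 63). With a 16-minute duration, O must start by 63 − 16 = minute 47.
N has several dependents: L (must start by minute 53); O (must start by minute 47). The earliest of those limits is minute 47, so N must start by 47 − 10 = minute 37.
J has no dependents, so it just needs to finish by minute 123. Starting by 123 − 42 = minute 81 achieves that.
M has several dependents: J (must start by minute 81); L (must start by minute 53); N (must start by minute 37); O (must start by minute 47). The earliest of those limits is minute 37, so M must start by 37 − 15 = minute 22.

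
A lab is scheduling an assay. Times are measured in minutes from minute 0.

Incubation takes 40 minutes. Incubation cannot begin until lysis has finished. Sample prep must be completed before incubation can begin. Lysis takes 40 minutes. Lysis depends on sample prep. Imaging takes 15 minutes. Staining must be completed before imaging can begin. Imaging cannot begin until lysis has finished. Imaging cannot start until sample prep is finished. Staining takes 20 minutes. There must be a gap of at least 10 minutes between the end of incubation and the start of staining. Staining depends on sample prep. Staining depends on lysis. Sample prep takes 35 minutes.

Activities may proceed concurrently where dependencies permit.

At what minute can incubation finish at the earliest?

Sample prep can start immediately at minute 0; it finishes at minute 35.
Lysis cannot begin until sample prep (finishes minute 35). It runs from minute 35 to 35 + 40 = minute 75.
Incubation cannot start until lysis (finishes minute 75); sample prep (finishes minute 35). The controlling bound is minute 75, so incubation finishes at 75 + 40 = minute 115.

115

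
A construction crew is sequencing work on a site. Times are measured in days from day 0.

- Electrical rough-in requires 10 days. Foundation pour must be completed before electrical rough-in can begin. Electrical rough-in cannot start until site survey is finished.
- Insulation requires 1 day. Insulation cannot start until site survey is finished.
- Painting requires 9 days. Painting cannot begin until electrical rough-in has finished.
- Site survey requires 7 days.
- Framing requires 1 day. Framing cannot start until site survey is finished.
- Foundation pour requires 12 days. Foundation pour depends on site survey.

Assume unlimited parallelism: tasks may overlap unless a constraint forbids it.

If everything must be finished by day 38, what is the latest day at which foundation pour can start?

7

Painting has no dependents, so it just needs to finish by day 38. Starting by 38 − 9 = day 29 achieves that.
Since painting (must start by day 29) depends on it, electrical rough-in must finish by day 29. Backing off its 10-day duration gives a latest start of day 19.
Foundation pour must finish before electrical rough-in (must start by day 19). With a 12-day duration, foundation pour must start by 19 − 12 = day 7.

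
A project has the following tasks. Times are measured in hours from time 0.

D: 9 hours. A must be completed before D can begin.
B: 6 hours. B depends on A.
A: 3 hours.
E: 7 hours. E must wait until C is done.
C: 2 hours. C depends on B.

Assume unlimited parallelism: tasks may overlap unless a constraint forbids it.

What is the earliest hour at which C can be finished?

11

A has no prerequisites, so it starts at hour 0 and finishes at hour 3.
After A (finishes hour 3), B can start at hour 3 and finishes at hour 9.
C waits on B (finishes hour 9), so it starts at hour 9 and finishes at 9 + 2 = hour 11.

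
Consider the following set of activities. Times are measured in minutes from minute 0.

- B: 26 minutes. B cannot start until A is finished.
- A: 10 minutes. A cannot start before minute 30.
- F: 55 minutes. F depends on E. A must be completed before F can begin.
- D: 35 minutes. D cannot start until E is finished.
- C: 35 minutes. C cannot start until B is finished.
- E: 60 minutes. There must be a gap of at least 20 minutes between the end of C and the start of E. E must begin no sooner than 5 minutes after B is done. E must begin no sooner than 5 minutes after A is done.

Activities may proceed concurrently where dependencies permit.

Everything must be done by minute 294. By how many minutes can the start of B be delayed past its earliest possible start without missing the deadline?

58

A waits on its own release at minute 30, so it starts at minute 30 and finishes at 30 + 10 = minute 40.
After A (finishes minute 40), B can start at minute 40 and finishes at minute 66.

Working backward from the deadline:
D has no dependents, so it just needs to finish by minute 294. Starting by 294 − 35 = minute 259 achieves that.
F has no dependents, so it just needs to finish by minute 294. Starting by 294 − 55 = minute 239 achieves that.
E feeds D (must start by minute 259); F (must start by minute 239). Taking the minimum, E must finish by minute 239 and start by 239 − 60 = minute 179.
C feeds into E (must start by minute 179, minus 20-minute gap → minute 159); so C must finish by minute 159 and therefore start by minute 124.
B feeds C (must start by minute 124); E (must start by minute 179, minus 5-minute gap → minute 174). Taking the minimum, B must finish by minute 124 and start by 124 − 26 = minute 98.
So B can start as early as minute 40 and as late as minute 98, giving 98 − 40 = 58 minutes of slack.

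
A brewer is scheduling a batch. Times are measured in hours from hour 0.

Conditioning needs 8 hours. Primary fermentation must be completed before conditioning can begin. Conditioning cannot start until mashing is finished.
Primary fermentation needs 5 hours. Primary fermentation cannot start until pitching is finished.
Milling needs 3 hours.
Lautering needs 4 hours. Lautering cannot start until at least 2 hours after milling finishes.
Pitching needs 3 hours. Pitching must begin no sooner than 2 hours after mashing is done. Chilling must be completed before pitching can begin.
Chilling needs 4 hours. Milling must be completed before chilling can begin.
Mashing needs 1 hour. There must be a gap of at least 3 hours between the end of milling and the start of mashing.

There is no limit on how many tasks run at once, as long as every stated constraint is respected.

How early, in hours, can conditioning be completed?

25

Milling has no prerequisites, so it starts at hour 0 and finishes at hour 3.
Chilling waits on milling (finishes hour 3), so it starts at hour 3 and finishes at 3 + 4 = hour 7.
After milling (finishes hour 3, plus 3-hour gap → hour 6), mashing can start at hour 6 and finishes at hour 7.
Pitching needs all of mashing (finishes hour 7, plus 2-hour gap → hour 9); chilling (finishes hour 7). That puts its earliest start at hour 9; it finishes at 9 + 3 = hour 12.
Primary fermentation waits on pitching (finishes hour 12), so it starts at hour 12 and finishes at 12 + 5 = hour 17.
Conditioning cannot start until primary fermentation (finishes hour 17); mashing (finishes hour 7). The controlling bound is hour 17, so conditioning finishes at 17 + 8 = hour 25.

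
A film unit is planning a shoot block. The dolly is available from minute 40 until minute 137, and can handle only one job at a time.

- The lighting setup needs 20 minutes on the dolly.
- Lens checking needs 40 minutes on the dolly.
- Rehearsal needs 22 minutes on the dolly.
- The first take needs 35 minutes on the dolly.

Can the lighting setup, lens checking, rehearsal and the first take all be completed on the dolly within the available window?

The dolly window is 137 − 40 = 97 minutes.
Running back to back, the jobs need 20 + 40 + 22 + 35 = 117 minutes on the dolly.
Since 117 > 97, they cannot all fit.

No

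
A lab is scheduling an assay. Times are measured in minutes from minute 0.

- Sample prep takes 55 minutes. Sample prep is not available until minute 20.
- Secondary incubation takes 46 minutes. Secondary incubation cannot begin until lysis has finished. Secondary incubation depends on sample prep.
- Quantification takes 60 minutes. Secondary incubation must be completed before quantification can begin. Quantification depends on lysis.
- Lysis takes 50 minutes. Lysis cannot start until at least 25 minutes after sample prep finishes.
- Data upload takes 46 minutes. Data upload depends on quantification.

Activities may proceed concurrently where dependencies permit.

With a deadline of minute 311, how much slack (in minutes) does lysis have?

After its own release at minute 20, sample prep can start at minute 20 and finishes at minute 75.
After sample prep (finishes minute 75, plus 25-minute gap → minute 100), lysis can start at minute 100 and finishes at minute 150.

Working backward from the deadline:
Nothing follows data upload; the deadline of minute 311 is its only limit. It must start by 311 − 46 = minute 265.
Quantification must finish before data upload (must start by minute 265). With a 60-minute duration, quantification must start by 265 − 60 = minute 205.
Secondary incubation must finish before quantification (must start by minute 205). With a 46-minute duration, secondary incubation must start by 205 − 46 = minute 159.
For lysis: secondary incubation (must start by minute 159); quantification (must start by minute 205). The most restrictive is minute 159; with a 50-minute duration, lysis must start by minute 109.
So lysis can start as early as minute 100 and as late as minute 109, giving 109 − 100 = 9 minutes of slack.

9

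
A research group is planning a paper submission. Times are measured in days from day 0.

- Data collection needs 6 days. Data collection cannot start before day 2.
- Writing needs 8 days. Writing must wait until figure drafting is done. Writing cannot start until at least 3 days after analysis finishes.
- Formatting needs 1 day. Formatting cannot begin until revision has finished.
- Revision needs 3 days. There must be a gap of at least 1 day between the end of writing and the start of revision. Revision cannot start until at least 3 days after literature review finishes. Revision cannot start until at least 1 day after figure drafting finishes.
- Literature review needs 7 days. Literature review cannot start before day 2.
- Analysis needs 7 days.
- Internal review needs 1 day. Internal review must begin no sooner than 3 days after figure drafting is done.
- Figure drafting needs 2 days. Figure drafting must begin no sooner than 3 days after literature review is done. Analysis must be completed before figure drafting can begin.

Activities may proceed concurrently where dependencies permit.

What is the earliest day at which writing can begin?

14

Analysis can start immediately at day 0; it finishes at day 7.
After its own release at day 2, literature review can start at day 2 and finishes at day 9.
Figure drafting needs all of literature review (finishes day 9, plus 3-day gap → day 12); analysis (finishes day 7). That puts its earliest start at day 12; it finishes at 12 + 2 = day 14.
Writing waits on figure drafting (finishes day 14); analysis (finishes day 7, plus 3-day gap → day 10). The latest of these is day 14, which is the earliest writing can start.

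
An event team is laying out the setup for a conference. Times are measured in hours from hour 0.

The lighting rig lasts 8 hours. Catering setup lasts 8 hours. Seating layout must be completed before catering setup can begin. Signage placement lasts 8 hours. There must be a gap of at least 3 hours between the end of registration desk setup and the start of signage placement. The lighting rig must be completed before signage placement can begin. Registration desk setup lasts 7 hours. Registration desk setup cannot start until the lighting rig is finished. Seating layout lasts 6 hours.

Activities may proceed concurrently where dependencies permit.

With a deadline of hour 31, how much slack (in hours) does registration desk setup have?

The lighting rig has no prerequisites, so it starts at hour 0 and finishes at hour 8.
After the lighting rig (finishes hour 8), registration desk setup can start at hour 8 and finishes at hour 15.

Working backward from the deadline:
Signage placement has no dependents, so it just needs to finish by hour 31. Starting by 31 − 8 = hour 23 achieves that.
Registration desk setup has to be done before signage placement (must start by hour 23, minus 3-hour gap → hour 20). That means finishing by hour 20, i.e. starting by 20 − 7 = hour 13.
So registration desk setup can start as early as hour 8 and as late as hour 13, giving 13 − 8 = 5 hours of slack.

5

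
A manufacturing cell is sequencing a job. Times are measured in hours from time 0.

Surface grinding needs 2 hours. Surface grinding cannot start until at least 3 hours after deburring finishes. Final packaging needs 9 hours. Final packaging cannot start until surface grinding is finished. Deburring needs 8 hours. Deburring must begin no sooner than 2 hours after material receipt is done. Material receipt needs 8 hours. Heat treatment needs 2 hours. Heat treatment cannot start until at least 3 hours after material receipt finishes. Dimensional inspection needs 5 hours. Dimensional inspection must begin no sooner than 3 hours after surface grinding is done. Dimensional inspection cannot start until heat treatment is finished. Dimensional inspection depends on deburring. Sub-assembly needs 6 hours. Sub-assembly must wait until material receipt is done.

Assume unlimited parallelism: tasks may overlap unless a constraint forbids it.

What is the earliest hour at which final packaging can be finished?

Material receipt can start immediately at hour 0; it finishes at hour 8.
Deburring waits on material receipt (finishes hour 8, plus 2-hour gap → hour 10), so it starts at hour 10 and finishes at 10 + 8 = hour 18.
After deburring (finishes hour 18, plus 3-hour gap → hour 21), surface grinding can start at hour 21 and finishes at hour 23.
Final packaging waits on surface grinding (finishes hour 23), so it starts at hour 23 and finishes at 23 + 9 = hour 32.

32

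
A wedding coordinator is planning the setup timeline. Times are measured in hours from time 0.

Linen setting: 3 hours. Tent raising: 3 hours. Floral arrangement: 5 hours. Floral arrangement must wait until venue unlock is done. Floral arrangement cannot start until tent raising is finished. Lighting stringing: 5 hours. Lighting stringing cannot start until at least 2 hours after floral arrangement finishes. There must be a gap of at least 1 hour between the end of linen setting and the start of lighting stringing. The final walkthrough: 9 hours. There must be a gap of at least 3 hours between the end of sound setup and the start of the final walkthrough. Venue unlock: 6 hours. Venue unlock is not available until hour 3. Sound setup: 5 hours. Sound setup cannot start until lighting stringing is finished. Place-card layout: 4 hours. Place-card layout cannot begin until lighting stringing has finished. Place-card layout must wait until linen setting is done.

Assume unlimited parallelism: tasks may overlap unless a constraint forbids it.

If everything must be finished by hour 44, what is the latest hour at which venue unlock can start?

9

To finish by hour 44, the final walkthrough (duration 9) must start no later than hour 35.
Since the final walkthrough (must start by hour 35, minus 3-hour gap → hour 32) depends on it, sound setup must finish by hour 32. Backing off its 5-hour duration gives a latest start of hour 27.
Place-card layout must finish by hour 44; it takes 4 hours, so it must start by 44 − 4 = hour 40.
Lighting stringing feeds sound setup (must start by hour 27); place-card layout (must start by hour 40). Taking the minimum, lighting stringing must finish by hour 27 and start by 27 − 5 = hour 22.
Floral arrangement has to be done before lighting stringing (must start by hour 22, minus 2-hour gap → hour 20). That means finishing by hour 20, i.e. starting by 20 − 5 = hour 15.
Venue unlock feeds into floral arrangement (must start by hour 15); so venue unlock must finish by hour 15 and therefore start by hour 9.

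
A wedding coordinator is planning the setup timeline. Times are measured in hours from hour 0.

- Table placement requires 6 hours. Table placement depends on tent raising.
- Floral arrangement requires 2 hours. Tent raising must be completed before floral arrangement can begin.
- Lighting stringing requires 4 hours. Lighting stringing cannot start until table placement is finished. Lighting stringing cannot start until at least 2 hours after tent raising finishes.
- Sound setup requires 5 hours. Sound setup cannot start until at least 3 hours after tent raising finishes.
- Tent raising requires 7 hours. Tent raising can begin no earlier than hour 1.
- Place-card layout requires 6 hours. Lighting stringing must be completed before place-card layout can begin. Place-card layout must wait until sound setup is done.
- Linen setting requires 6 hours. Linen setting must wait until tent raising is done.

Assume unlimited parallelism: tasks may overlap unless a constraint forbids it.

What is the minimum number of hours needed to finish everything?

Tent raising cannot begin until its own release at hour 1. It runs from hour 1 to 1 + 7 = hour 8.
Sound setup cannot begin until tent raising (finishes hour 8, plus 3-hour gap → hour 11). It runs from hour 11 to 11 + 5 = hour 16.
After tent raising (finishes hour 8), floral arrangement can start at hour 8 and finishes at hour 10.
Linen setting waits on tent raising (finishes hour 8), so it starts at hour 8 and finishes at 8 + 6 = hour 14.
Table placement cannot begin until tent raising (finishes hour 8). It runs from hour 8 to 8 + 6 = hour 14.
Lighting stringing cannot start until table placement (finishes hour 14); tent raising (finishes hour 8, plus 2-hour gap → hour 10). The controlling bound is hour 14, so lighting stringing finishes at 14 + 4 = hour 18.
Place-card layout needs all of lighting stringing (finishes hour 18); sound setup (finishes hour 16). That puts its earliest start at hour 18; it finishes at 18 + 6 = hour 24.
All tasks are finished once the last one completes. Finish times: Tent raising at 8, Table placement at 14, Linen setting at 14, Floral arrangement at 10, Lighting stringing at 18, Sound setup at 16, Place-card layout at 24. The latest is hour 24.

24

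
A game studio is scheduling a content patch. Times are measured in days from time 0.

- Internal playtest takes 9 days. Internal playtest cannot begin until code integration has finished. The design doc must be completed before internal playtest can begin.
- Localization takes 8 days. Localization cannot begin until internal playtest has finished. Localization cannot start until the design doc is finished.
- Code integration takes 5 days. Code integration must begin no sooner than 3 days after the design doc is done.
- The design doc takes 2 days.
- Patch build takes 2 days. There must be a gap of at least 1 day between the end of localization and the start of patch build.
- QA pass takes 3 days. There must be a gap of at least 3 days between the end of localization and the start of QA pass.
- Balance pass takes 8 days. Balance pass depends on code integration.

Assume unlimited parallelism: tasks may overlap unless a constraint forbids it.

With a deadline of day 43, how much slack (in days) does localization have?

10

Nothing blocks the design doc, so it runs from day 0 to day 2.
Code integration cannot begin until the design doc (finishes day 2, plus 3-day gap → day 5). It runs from day 5 to 5 + 5 = day 10.
Internal playtest needs all of code integration (finishes day 10); the design doc (finishes day 2). That puts its earliest start at day 10; it finishes at 10 + 9 = day 19.
For localization: internal playtest (finishes day 19); the design doc (finishes day 2). Taking the maximum gives a start of day 19, and it finishes at 19 + 8 = day 27.

Working backward from the deadline:
Nothing follows QA pass; the deadline of day 43 is its only limit. It must start by 43 − 3 = day 40.
To finish by day 43, patch build (duration 2) must start no later than day 41.
Localization has several dependents: QA pass (must start by day 40, minus 3-day gap → day 37); patch build (must start by day 41, minus 1-day gap → day 40). The earliest of those limits is day 37, so localization must start by 37 − 8 = day 29.
So localization can start as early as day 19 and as late as day 29, giving 29 − 19 = 10 days of slack.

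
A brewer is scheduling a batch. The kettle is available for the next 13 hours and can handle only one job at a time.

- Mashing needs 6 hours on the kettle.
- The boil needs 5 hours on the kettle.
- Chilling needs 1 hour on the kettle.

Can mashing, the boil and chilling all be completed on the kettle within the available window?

Running back to back, the jobs need 6 + 5 + 1 = 12 hours on the kettle.
Since 12 ≤ 13, they fit within the window.

Yes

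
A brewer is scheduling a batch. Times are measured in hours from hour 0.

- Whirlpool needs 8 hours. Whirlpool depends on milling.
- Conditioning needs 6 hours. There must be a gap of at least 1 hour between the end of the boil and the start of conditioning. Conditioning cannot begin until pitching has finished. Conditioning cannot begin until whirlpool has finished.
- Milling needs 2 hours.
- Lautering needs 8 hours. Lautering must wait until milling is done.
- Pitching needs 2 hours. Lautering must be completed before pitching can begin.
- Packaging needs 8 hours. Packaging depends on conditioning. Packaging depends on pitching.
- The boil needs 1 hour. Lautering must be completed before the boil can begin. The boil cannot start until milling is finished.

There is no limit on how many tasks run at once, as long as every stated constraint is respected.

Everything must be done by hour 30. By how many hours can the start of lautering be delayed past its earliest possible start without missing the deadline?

4

Milling has no prerequisites, so it starts at hour 0 and finishes at hour 2.
Lautering waits on milling (finishes hour 2), so it starts at hour 2 and finishes at 2 + 8 = hour 10.

Working backward from the deadline:
Packaging has no dependents, so it just needs to finish by hour 30. Starting by 30 − 8 = hour 22 achieves that.
Conditioning must finish before packaging (must start by hour 22). With a 6-hour duration, conditioning must start by 22 − 6 = hour 16.
The boil has to be done before conditioning (must start by hour 16, minus 1-hour gap → hour 15). That means finishing by hour 15, i.e. starting by 15 − 1 = hour 14.
For pitching: conditioning (must start by hour 16); packaging (must start by hour 22). The most restrictive is hour 16; with a 2-hour duration, pitching must start by hour 14.
Lautering must finish in time for the boil (must start by hour 14); pitching (must start by hour 14). The tightest is hour 14, so lautering must start by 14 − 8 = hour 6.
So lautering can start as early as hour 2 and as late as hour 6, giving 6 − 2 = 4 hours of slack.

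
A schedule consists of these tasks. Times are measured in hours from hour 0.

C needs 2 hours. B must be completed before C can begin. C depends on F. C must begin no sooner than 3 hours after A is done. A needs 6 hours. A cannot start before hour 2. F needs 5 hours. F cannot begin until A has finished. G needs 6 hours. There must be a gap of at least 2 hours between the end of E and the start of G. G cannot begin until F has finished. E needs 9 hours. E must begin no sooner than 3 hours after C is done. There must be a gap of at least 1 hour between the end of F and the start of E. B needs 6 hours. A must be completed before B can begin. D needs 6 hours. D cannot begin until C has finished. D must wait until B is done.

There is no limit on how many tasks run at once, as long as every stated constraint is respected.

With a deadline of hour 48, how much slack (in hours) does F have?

A waits on its own release at hour 2, so it starts at hour 2 and finishes at 2 + 6 = hour 8.
F waits on A (finishes hour 8), so it starts at hour 8 and finishes at 8 + 5 = hour 13.

Working backward from the deadline:
Nothing follows D; the deadline of hour 48 is its only limit. It must start by 48 − 6 = hour 42.
G must finish by hour 48; it takes 6 hours, so it must start by 48 − 6 = hour 42.
E feeds into G (must start by hour 42, minus 2-hour gap → hour 40); so E must finish by hour 40 and therefore start by hour 31.
For C: D (must start by hour 42); E (must start by hour 31, minus 3-hour gap → hour 28). The most restrictive is hour 28; with a 2-hour duration, C must start by hour 26.
F has several dependents: C (must start by hour 26); E (must start by hour 31, minus 1-hour gap → hour 30); G (must start by hour 42). The earliest of those limits is hour 26, so F must start by 26 − 5 = hour 21.
So F can start as early as hour 8 and as late as hour 21, giving 21 − 8 = 13 hours of slack.

13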